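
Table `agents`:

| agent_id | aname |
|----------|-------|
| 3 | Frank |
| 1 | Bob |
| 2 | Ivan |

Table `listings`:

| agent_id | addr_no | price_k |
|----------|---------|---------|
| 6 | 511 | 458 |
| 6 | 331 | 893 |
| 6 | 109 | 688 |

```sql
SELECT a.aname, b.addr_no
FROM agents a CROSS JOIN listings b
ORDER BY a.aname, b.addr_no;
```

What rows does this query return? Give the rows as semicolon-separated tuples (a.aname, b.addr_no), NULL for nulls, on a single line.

(Bob, 109); (Bob, 331); (Bob, 511); (Frank, 109); (Frank, 331); (Frank, 511); (Ivan, 109); (Ivan, 331); (Ivan, 511)

CROSS JOIN pairs every row of `agents` with every row of `listings`: 3 × 3 = 9 rows.
After projecting and ordering:
a.aname | b.addr_no
Bob | 109
Bob | 331
Bob | 511
Frank | 109
Frank | 331
Frank | 511
Ivan | 109
Ivan | 331
Ivan | 511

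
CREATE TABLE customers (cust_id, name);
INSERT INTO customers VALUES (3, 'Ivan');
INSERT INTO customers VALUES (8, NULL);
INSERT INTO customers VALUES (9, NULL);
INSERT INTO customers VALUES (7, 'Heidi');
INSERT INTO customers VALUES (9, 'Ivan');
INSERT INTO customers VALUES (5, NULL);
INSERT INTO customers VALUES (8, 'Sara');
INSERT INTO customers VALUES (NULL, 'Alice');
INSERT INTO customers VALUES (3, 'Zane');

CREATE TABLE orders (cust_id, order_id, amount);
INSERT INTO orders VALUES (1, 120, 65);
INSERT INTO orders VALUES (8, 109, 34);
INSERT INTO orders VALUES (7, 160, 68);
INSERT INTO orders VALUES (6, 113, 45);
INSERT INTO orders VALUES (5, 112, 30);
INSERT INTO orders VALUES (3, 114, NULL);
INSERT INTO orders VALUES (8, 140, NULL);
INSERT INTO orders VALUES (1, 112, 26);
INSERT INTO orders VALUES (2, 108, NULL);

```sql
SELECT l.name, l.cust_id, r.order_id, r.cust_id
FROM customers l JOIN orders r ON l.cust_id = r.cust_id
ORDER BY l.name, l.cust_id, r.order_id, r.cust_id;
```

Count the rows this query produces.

8

INNER JOIN keeps only pairs where the ON condition holds.
Matching on l.cust_id = r.cust_id. A NULL in a compared column never satisfies the condition.
- l row (cust_id=3): matches 1 r row(s) → 1 output row(s).
- l row (cust_id=8): matches 2 r row(s) → 2 output row(s).
- l row (cust_id=9): no match → dropped.
- l row (cust_id=7): matches 1 r row(s) → 1 output row(s).
- l row (cust_id=9): no match → dropped.
- l row (cust_id=5): matches 1 r row(s) → 1 output row(s).
- l row (cust_id=8): matches 2 r row(s) → 2 output row(s).
- l row (cust_id=NULL): no match → dropped.
- l row (cust_id=3): matches 1 r row(s) → 1 output row(s).
Total: 8 rows.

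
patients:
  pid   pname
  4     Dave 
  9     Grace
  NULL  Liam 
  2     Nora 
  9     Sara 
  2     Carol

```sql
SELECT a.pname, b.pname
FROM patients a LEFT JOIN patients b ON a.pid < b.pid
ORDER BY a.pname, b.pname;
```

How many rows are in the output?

11

LEFT JOIN keeps every row from `patients a`; unmatched rows get NULL for `patients b`'s columns.
Matching on a.pid < b.pid. A NULL in a compared column never satisfies the condition.
- a[0] pid=4 → 2 match(es) in b → 2 row(s).
- a[1] pid=9 → no match; kept with NULLs on the b side.
- a[2] pid=NULL → no match; kept with NULLs on the b side.
- a[3] pid=2 → 3 match(es) in b → 3 row(s).
- a[4] pid=9 → no match; kept with NULLs on the b side.
- a[5] pid=2 → 3 match(es) in b → 3 row(s).
Total: 8 matched + 3 padded = 11 rows.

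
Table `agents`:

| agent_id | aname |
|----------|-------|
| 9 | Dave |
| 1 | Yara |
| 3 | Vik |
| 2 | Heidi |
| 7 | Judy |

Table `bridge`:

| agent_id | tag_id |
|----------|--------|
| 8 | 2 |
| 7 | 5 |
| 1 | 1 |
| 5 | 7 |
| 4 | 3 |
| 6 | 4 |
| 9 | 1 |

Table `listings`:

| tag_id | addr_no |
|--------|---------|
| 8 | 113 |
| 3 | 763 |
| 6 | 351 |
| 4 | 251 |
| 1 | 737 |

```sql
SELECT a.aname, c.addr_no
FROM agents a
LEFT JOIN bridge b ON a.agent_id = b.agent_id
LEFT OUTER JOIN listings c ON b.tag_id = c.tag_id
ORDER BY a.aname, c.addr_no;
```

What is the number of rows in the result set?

5

Joins associate left-to-right: agents LEFT JOIN bridge on agent_id gives 5 intermediate row(s).
Then LEFT JOIN `listings c` on tag_id: each of those 5 rows is kept; rows whose b.tag_id has no match in c get NULL for c's columns.
Result: 5 row(s).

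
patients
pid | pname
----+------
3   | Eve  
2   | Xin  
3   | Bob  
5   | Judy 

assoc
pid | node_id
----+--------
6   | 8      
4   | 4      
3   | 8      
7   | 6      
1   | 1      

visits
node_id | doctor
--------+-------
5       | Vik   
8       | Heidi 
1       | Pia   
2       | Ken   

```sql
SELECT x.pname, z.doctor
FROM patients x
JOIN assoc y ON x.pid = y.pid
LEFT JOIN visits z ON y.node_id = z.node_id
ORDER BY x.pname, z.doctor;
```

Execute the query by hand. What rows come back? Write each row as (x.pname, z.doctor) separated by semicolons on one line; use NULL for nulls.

(Bob, Heidi); (Eve, Heidi)

Step 1 — x INNER JOIN y on pid → 2 row(s).
Then LEFT JOIN `visits z` on node_id: each of those 2 rows is kept; rows whose y.node_id has no match in z get NULL for z's columns.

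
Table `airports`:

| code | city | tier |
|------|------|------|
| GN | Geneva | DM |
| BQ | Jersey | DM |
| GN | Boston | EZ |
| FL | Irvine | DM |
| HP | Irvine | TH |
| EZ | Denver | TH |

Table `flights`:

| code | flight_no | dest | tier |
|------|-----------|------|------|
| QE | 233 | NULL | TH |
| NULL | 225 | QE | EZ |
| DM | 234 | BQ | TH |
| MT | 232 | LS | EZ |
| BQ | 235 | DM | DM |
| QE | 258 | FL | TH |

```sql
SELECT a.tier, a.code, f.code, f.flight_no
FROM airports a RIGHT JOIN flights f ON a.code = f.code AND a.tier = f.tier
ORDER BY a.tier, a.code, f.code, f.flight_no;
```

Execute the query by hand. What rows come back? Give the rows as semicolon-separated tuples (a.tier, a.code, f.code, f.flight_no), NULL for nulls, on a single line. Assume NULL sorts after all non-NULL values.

(DM, BQ, BQ, 235); (NULL, NULL, DM, 234); (NULL, NULL, MT, 232); (NULL, NULL, QE, 233); (NULL, NULL, QE, 258); (NULL, NULL, NULL, 225)

RIGHT JOIN keeps every row from `flights`; unmatched rows get NULL for `airports`'s columns.
Matching on a.code = f.code AND a.tier = f.tier. A NULL in a compared column never satisfies the condition.
Matched pairs: 1; unmatched f rows kept: 5.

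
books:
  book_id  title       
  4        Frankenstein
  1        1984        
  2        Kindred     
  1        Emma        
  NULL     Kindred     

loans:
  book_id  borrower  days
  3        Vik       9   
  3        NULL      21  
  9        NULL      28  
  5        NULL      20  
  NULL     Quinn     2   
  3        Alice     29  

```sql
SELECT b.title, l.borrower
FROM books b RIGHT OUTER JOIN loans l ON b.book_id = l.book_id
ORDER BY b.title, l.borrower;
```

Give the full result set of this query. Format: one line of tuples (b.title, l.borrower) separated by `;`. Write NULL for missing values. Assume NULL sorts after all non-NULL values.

(NULL, Alice); (NULL, Quinn); (NULL, Vik); (NULL, NULL); (NULL, NULL); (NULL, NULL)

RIGHT JOIN keeps every row from `loans`; unmatched rows get NULL for `books`'s columns.
Matching on b.book_id = l.book_id. A NULL in a compared column never satisfies the condition.
- b (book_id=4) has no partner in l.
- b (book_id=1) has no partner in l.
- b (book_id=2) has no partner in l.
- b (book_id=1) has no partner in l.
- b (book_id=NULL) has no partner in l.
- 6 row(s) from l found no b partner → padded with NULL.
After projecting and ordering:
b.title | l.borrower
NULL | Alice
NULL | Quinn
NULL | Vik
NULL | NULL
NULL | NULL
NULL | NULL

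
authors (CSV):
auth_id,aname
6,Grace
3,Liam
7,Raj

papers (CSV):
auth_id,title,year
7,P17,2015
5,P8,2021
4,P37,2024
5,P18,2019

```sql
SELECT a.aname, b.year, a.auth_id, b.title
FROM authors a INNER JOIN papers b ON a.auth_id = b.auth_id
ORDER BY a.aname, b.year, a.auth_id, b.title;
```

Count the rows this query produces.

1

INNER JOIN keeps only pairs where the ON condition holds.
Matching on a.auth_id = b.auth_id.
- auth_id=6: no matching b row, dropped.
- auth_id=3: no matching b row, dropped.
- auth_id=7: 1 matching b row(s), so 1 row(s) emitted.
Total: 1 rows.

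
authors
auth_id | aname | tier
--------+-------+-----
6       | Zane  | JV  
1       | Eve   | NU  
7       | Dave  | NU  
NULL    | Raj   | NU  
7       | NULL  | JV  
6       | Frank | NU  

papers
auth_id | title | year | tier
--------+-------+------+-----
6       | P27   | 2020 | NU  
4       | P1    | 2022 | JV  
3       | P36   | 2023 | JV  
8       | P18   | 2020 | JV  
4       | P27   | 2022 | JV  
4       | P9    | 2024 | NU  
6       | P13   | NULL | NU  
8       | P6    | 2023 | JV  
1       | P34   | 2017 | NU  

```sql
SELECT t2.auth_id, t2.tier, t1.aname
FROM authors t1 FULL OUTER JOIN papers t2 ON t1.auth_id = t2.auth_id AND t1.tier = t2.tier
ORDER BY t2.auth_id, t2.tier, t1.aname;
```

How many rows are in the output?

13

FULL OUTER JOIN keeps every row from both sides; unmatched rows get NULL for the other side's columns.
Matching on t1.auth_id = t2.auth_id AND t1.tier = t2.tier. A NULL in a compared column never satisfies the condition.
- t1 row (auth_id=6, tier=JV): no match → kept, t2 columns NULL.
- t1 row (auth_id=1, tier=NU): matches 1 t2 row(s) → 1 output row(s).
- t1 row (auth_id=7, tier=NU): no match → kept, t2 columns NULL.
- t1 row (auth_id=NULL, tier=NU): no match → kept, t2 columns NULL.
- t1 row (auth_id=7, tier=JV): no match → kept, t2 columns NULL.
- t1 row (auth_id=6, tier=NU): matches 2 t2 row(s) → 2 output row(s).
- plus 6 unmatched t2 row(s), each kept with NULL t1 columns.
Total: 3 matched + 10 padded = 13 rows.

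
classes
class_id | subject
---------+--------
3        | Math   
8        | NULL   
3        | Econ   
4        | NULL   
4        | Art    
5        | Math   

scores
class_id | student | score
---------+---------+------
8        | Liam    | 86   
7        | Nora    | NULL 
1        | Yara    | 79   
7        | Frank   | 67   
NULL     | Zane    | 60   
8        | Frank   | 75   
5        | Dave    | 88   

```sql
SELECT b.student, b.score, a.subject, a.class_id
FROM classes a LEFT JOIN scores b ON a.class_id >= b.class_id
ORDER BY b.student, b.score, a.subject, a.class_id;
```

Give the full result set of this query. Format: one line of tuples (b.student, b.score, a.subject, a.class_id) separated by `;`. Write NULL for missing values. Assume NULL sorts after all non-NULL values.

LEFT JOIN keeps every row from `classes`; unmatched rows get NULL for `scores`'s columns.
Matching on a.class_id >= b.class_id. A NULL in a compared column never satisfies the condition.
Matched pairs: 12; unmatched a rows kept: 0.

(Dave, 88, Math, 5); (Dave, 88, NULL, 8); (Frank, 67, NULL, 8); (Frank, 75, NULL, 8); (Liam, 86, NULL, 8); (Nora, NULL, NULL, 8); (Yara, 79, Art, 4); (Yara, 79, Econ, 3); (Yara, 79, Math, 3); (Yara, 79, Math, 5); (Yara, 79, NULL, 4); (Yara, 79, NULL, 8)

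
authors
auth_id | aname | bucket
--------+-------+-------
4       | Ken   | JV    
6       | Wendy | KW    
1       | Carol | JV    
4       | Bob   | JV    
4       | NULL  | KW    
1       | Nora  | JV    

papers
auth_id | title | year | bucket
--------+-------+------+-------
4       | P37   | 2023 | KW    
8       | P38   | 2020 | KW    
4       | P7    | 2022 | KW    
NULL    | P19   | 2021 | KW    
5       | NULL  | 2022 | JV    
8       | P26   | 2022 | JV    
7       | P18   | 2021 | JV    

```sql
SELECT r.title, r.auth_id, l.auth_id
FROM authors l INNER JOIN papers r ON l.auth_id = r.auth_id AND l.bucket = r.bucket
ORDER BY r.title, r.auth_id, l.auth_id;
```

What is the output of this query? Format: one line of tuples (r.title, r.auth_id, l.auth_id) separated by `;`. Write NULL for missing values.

INNER JOIN keeps only pairs where the ON condition holds.
Matching on l.auth_id = r.auth_id AND l.bucket = r.bucket. A NULL in a compared column never satisfies the condition.
- l (auth_id=4, bucket=JV) has no partner → excluded.
- l (auth_id=6, bucket=KW) has no partner → excluded.
- l (auth_id=1, bucket=JV) has no partner → excluded.
- l (auth_id=4, bucket=JV) has no partner → excluded.
- l (auth_id=4, bucket=KW) pairs with 2 row(s) of r.
- l (auth_id=1, bucket=JV) has no partner → excluded.
After projecting and ordering:
r.title | r.auth_id | l.auth_id
P37 | 4 | 4
P7 | 4 | 4

(P37, 4, 4); (P7, 4, 4)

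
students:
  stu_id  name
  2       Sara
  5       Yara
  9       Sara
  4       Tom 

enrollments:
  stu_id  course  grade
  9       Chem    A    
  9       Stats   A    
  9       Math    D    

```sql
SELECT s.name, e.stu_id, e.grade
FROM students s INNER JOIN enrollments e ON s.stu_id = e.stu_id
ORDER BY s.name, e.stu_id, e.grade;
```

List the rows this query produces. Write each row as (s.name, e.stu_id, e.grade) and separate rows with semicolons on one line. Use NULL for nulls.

(Sara, 9, A); (Sara, 9, A); (Sara, 9, D)

INNER JOIN keeps only pairs where the ON condition holds.
Matching on s.stu_id = e.stu_id.
- stu_id=2: no matching e row, dropped.
- stu_id=5: no matching e row, dropped.
- stu_id=9: 3 matching e row(s), so 3 row(s) emitted.
- stu_id=4: no matching e row, dropped.
After projecting and ordering:
s.name | e.stu_id | e.grade
Sara | 9 | A
Sara | 9 | A
Sara | 9 | D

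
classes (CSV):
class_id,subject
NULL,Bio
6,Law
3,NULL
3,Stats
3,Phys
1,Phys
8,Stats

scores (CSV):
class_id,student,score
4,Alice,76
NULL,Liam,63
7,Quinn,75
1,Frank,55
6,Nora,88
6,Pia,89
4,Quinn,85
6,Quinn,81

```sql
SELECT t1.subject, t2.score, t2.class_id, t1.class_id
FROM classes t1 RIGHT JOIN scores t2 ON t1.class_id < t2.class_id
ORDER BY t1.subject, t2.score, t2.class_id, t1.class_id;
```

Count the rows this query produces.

27

RIGHT JOIN keeps every row from `scores`; unmatched rows get NULL for `classes`'s columns.
Matching on t1.class_id < t2.class_id. A NULL in a compared column never satisfies the condition.
Matched pairs: 25; unmatched t2 rows kept: 2.
Total: 25 matched + 2 padded = 27 rows.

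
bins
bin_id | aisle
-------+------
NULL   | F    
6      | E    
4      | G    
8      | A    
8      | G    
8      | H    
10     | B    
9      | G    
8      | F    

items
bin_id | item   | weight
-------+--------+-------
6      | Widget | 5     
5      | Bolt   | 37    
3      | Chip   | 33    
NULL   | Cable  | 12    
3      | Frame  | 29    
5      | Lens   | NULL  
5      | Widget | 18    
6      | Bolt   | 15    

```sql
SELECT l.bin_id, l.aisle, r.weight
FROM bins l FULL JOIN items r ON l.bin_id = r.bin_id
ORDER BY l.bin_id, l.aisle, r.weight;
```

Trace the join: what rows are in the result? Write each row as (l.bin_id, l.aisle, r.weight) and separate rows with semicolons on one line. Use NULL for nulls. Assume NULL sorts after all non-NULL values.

(4, G, NULL); (6, E, 5); (6, E, 15); (8, A, NULL); (8, F, NULL); (8, G, NULL); (8, H, NULL); (9, G, NULL); (10, B, NULL); (NULL, F, NULL); (NULL, NULL, 12); (NULL, NULL, 18); (NULL, NULL, 29); (NULL, NULL, 33); (NULL, NULL, 37); (NULL, NULL, NULL)

FULL OUTER JOIN keeps every row from both sides; unmatched rows get NULL for the other side's columns.
Matching on l.bin_id = r.bin_id. A NULL in a compared column never satisfies the condition.
Matched pairs: 2; unmatched l rows kept: 8; unmatched r rows kept: 6.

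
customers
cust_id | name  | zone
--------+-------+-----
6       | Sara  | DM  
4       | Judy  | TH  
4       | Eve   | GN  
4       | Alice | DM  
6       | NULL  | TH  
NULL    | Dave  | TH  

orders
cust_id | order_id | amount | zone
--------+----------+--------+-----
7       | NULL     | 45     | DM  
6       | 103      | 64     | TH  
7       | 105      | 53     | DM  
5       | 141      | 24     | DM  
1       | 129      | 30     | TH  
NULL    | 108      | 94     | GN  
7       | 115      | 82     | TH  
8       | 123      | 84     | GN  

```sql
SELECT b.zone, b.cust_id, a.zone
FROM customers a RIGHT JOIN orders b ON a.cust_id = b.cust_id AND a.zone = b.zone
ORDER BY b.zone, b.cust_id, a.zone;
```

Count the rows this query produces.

RIGHT JOIN keeps every row from `orders`; unmatched rows get NULL for `customers`'s columns.
Matching on a.cust_id = b.cust_id AND a.zone = b.zone. A NULL in a compared column never satisfies the condition.
- cust_id=6, zone=DM: no matching b row.
- cust_id=4, zone=TH: no matching b row.
- cust_id=4, zone=GN: no matching b row.
- cust_id=4, zone=DM: no matching b row.
- cust_id=6, zone=TH: 1 matching b row(s), so 1 row(s) emitted.
- cust_id=NULL, zone=TH: no matching b row.
- 7 row(s) from b found no a partner → padded with NULL.
Total: 1 matched + 7 padded = 8 rows.

8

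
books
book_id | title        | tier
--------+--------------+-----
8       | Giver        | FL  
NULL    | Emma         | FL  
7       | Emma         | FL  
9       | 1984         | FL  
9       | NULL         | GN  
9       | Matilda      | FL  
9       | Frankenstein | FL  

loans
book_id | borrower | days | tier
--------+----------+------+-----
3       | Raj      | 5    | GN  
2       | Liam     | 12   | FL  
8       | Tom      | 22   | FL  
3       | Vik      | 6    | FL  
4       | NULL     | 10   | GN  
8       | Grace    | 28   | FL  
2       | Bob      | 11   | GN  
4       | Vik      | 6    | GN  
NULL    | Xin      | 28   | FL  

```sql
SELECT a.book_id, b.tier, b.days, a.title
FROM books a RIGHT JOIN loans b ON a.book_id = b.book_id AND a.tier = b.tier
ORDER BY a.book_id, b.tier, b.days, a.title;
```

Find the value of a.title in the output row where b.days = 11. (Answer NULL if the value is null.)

RIGHT JOIN keeps every row from `loans`; unmatched rows get NULL for `books`'s columns.
Matching on a.book_id = b.book_id AND a.tier = b.tier. A NULL in a compared column never satisfies the condition.
Matched pairs: 2; unmatched b rows kept: 7.

NULL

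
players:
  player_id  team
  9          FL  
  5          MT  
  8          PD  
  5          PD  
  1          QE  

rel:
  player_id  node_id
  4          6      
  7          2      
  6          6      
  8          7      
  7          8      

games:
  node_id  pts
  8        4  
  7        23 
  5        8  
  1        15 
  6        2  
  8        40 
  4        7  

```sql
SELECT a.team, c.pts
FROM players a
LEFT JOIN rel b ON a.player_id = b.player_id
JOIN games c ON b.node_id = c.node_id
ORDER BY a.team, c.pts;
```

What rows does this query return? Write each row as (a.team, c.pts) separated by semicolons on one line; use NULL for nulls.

(PD, 23)

Step 1 — a LEFT JOIN b on player_id → 5 row(s).
Then INNER JOIN `games c` on node_id: keep only rows whose b.node_id appears in c.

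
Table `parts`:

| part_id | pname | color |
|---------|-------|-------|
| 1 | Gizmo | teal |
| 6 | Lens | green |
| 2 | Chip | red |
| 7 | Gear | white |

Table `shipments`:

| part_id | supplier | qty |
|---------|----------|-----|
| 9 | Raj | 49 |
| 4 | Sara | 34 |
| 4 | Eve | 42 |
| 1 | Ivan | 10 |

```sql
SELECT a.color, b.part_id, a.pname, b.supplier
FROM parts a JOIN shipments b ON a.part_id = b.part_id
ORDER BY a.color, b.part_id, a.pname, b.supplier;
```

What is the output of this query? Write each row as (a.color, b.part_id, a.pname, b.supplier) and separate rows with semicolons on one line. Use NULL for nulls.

(teal, 1, Gizmo, Ivan)

INNER JOIN keeps only pairs where the ON condition holds.
Matching on a.part_id = b.part_id.
Matched pairs: 1.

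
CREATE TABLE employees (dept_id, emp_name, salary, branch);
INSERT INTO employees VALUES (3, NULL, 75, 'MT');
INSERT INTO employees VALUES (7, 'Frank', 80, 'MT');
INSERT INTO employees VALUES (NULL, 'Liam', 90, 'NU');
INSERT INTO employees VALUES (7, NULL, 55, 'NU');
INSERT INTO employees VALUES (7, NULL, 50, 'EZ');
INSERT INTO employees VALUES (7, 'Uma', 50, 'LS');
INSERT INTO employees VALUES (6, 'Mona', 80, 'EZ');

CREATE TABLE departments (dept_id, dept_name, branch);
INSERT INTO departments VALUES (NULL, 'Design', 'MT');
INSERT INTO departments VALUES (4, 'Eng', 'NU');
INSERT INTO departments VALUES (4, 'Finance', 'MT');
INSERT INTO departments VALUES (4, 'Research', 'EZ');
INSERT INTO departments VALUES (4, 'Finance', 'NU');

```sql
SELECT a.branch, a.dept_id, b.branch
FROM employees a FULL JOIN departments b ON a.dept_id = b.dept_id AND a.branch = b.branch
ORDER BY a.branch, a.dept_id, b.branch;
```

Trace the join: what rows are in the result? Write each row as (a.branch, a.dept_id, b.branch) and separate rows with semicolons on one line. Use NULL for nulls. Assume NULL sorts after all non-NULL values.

FULL OUTER JOIN keeps every row from both sides; unmatched rows get NULL for the other side's columns.
Matching on a.dept_id = b.dept_id AND a.branch = b.branch. A NULL in a compared column never satisfies the condition.
- dept_id=3, branch=MT: no b row matches, row kept with b columns NULL.
- dept_id=7, branch=MT: no b row matches, row kept with b columns NULL.
- dept_id=NULL, branch=NU: no b row matches, row kept with b columns NULL.
- dept_id=7, branch=NU: no b row matches, row kept with b columns NULL.
- dept_id=7, branch=EZ: no b row matches, row kept with b columns NULL.
- dept_id=7, branch=LS: no b row matches, row kept with b columns NULL.
- dept_id=6, branch=EZ: no b row matches, row kept with b columns NULL.
- plus 5 unmatched b row(s), each kept with NULL a columns.

(EZ, 6, NULL); (EZ, 7, NULL); (LS, 7, NULL); (MT, 3, NULL); (MT, 7, NULL); (NU, 7, NULL); (NU, NULL, NULL); (NULL, NULL, EZ); (NULL, NULL, MT); (NULL, NULL, MT); (NULL, NULL, NU); (NULL, NULL, NU)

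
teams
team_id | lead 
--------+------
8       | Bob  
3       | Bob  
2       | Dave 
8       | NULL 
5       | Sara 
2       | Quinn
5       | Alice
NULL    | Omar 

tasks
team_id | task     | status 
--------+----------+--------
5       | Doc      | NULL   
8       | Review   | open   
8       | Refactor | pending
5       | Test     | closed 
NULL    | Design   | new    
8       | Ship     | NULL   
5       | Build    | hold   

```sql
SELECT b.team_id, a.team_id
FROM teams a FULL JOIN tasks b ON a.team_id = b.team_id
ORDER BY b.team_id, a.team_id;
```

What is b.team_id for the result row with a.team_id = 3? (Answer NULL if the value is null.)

NULL

FULL OUTER JOIN keeps every row from both sides; unmatched rows get NULL for the other side's columns.
Matching on a.team_id = b.team_id. A NULL in a compared column never satisfies the condition.
Matched pairs: 12; unmatched a rows kept: 4; unmatched b rows kept: 1.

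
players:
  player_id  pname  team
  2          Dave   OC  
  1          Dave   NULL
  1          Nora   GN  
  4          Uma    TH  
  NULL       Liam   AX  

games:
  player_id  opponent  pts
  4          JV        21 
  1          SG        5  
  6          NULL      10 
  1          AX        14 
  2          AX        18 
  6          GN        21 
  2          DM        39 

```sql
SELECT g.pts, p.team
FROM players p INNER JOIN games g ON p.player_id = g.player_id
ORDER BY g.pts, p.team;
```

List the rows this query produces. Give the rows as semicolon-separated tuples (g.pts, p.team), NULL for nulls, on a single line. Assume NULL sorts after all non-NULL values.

INNER JOIN keeps only pairs where the ON condition holds.
Matching on p.player_id = g.player_id. A NULL in a compared column never satisfies the condition.
- p[0] player_id=2 → 2 match(es) in g → 2 row(s).
- p[1] player_id=1 → 2 match(es) in g → 2 row(s).
- p[2] player_id=1 → 2 match(es) in g → 2 row(s).
- p[3] player_id=4 → 1 match(es) in g → 1 row(s).
- p[4] player_id=NULL → no match; dropped.
After projecting and ordering:
g.pts | p.team
5 | GN
5 | NULL
14 | GN
14 | NULL
18 | OC
21 | TH
39 | OC

(5, GN); (5, NULL); (14, GN); (14, NULL); (18, OC); (21, TH); (39, OC)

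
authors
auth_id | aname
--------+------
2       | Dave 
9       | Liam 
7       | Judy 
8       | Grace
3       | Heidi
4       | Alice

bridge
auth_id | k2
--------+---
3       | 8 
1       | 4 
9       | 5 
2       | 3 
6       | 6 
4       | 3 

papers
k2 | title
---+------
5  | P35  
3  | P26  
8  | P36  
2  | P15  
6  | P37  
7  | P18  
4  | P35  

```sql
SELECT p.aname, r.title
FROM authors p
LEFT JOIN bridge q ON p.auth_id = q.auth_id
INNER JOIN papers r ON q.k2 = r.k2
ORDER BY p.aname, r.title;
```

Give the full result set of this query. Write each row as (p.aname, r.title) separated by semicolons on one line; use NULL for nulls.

Joins associate left-to-right: authors LEFT JOIN bridge on auth_id gives 6 intermediate row(s).
Then INNER JOIN `papers r` on k2: keep only rows whose q.k2 appears in r.

(Alice, P26); (Dave, P26); (Heidi, P36); (Liam, P35)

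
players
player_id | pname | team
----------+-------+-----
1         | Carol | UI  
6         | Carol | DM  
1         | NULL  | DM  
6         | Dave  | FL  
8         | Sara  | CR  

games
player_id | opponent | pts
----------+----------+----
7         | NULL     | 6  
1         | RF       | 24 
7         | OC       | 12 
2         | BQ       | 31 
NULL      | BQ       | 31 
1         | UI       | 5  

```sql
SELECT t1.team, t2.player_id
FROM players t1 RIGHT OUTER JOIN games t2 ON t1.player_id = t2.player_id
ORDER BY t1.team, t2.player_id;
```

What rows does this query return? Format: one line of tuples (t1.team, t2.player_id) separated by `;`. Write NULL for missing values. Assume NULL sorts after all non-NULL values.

(DM, 1); (DM, 1); (UI, 1); (UI, 1); (NULL, 2); (NULL, 7); (NULL, 7); (NULL, NULL)

RIGHT JOIN keeps every row from `games`; unmatched rows get NULL for `players`'s columns.
Matching on t1.player_id = t2.player_id. A NULL in a compared column never satisfies the condition.
Matched pairs: 4; unmatched t2 rows kept: 4.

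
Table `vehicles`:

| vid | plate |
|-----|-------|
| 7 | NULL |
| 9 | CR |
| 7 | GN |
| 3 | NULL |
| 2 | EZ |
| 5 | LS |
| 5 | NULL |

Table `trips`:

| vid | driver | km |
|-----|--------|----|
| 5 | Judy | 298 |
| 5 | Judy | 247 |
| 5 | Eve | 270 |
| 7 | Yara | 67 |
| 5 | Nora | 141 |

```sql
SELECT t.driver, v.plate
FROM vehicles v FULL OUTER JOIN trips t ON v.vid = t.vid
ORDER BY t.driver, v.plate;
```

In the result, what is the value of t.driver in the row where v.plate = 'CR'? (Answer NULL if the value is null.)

FULL OUTER JOIN keeps every row from both sides; unmatched rows get NULL for the other side's columns.
Matching on v.vid = t.vid.
Matched pairs: 10; unmatched v rows kept: 3; unmatched t rows kept: 0.

NULL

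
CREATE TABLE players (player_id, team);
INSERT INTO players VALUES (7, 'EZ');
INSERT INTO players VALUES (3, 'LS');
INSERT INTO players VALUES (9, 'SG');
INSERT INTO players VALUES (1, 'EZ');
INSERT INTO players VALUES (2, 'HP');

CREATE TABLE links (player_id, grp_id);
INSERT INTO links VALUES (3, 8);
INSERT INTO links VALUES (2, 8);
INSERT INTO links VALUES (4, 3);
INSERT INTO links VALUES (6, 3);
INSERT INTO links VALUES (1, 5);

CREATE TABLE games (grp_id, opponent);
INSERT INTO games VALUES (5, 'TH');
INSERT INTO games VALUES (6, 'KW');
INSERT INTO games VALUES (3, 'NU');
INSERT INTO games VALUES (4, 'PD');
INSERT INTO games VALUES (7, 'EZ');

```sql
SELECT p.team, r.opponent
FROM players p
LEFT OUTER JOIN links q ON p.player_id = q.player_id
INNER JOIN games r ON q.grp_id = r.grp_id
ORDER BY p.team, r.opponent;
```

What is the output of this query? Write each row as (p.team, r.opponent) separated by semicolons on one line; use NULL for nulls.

(EZ, TH)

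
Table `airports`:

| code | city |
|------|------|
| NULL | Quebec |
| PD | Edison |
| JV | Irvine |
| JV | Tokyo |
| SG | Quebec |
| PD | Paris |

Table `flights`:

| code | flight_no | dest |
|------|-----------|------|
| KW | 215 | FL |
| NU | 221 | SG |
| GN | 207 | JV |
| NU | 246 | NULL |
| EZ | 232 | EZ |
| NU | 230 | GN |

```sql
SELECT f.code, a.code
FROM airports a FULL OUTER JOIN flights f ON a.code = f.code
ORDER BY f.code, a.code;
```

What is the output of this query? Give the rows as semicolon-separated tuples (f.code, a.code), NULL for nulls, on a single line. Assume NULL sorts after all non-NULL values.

FULL OUTER JOIN keeps every row from both sides; unmatched rows get NULL for the other side's columns.
Matching on a.code = f.code. A NULL in a compared column never satisfies the condition.
- a[0] code=NULL → no match; kept with NULLs on the f side.
- a[1] code=PD → no match; kept with NULLs on the f side.
- a[2] code=JV → no match; kept with NULLs on the f side.
- a[3] code=JV → no match; kept with NULLs on the f side.
- a[4] code=SG → no match; kept with NULLs on the f side.
- a[5] code=PD → no match; kept with NULLs on the f side.
- 6 f row(s) had no a match → kept, a columns NULL.

(EZ, NULL); (GN, NULL); (KW, NULL); (NU, NULL); (NU, NULL); (NU, NULL); (NULL, JV); (NULL, JV); (NULL, PD); (NULL, PD); (NULL, SG); (NULL, NULL)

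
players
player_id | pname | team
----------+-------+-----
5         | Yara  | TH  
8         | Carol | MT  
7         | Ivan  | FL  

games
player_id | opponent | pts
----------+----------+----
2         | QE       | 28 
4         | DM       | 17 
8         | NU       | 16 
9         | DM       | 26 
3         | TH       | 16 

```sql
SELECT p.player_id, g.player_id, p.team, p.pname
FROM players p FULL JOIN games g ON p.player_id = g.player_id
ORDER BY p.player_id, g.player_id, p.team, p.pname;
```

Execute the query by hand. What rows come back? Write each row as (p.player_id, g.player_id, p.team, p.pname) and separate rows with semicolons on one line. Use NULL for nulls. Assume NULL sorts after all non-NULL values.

(5, NULL, TH, Yara); (7, NULL, FL, Ivan); (8, 8, MT, Carol); (NULL, 2, NULL, NULL); (NULL, 3, NULL, NULL); (NULL, 4, NULL, NULL); (NULL, 9, NULL, NULL)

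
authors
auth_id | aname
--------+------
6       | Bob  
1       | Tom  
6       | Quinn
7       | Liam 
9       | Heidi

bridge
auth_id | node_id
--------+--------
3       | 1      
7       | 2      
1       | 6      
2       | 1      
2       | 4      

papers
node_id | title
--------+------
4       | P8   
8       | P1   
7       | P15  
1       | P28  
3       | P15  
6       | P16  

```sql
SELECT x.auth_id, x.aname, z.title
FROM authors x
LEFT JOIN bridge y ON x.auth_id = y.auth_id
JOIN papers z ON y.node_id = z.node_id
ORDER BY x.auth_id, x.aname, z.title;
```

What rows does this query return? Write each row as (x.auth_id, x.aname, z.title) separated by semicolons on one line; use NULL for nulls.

(1, Tom, P16)

Joins associate left-to-right: authors LEFT JOIN bridge on auth_id gives 5 intermediate row(s).
Then INNER JOIN `papers z` on node_id: keep only rows whose y.node_id appears in z.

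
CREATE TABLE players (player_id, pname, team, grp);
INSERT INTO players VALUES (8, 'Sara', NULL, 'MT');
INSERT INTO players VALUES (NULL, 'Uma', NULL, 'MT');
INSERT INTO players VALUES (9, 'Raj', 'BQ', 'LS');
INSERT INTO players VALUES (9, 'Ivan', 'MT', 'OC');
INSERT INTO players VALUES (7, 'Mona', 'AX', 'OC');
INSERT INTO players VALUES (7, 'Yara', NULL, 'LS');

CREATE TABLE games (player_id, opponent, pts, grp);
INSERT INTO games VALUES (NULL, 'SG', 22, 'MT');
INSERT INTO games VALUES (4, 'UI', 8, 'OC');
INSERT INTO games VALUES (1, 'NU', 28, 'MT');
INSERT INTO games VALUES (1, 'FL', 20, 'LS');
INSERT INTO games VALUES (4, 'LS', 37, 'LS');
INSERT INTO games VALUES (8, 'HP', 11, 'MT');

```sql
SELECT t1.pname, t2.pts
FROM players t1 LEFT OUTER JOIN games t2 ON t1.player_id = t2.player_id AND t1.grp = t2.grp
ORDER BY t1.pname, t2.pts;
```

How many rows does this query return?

6

LEFT JOIN keeps every row from `players`; unmatched rows get NULL for `games`'s columns.
Matching on t1.player_id = t2.player_id AND t1.grp = t2.grp. A NULL in a compared column never satisfies the condition.
- t1 row (player_id=8, grp=MT): matches 1 t2 row(s) → 1 output row(s).
- t1 row (player_id=NULL, grp=MT): no match → kept, t2 columns NULL.
- t1 row (player_id=9, grp=LS): no match → kept, t2 columns NULL.
- t1 row (player_id=9, grp=OC): no match → kept, t2 columns NULL.
- t1 row (player_id=7, grp=OC): no match → kept, t2 columns NULL.
- t1 row (player_id=7, grp=LS): no match → kept, t2 columns NULL.
Total: 1 matched + 5 padded = 6 rows.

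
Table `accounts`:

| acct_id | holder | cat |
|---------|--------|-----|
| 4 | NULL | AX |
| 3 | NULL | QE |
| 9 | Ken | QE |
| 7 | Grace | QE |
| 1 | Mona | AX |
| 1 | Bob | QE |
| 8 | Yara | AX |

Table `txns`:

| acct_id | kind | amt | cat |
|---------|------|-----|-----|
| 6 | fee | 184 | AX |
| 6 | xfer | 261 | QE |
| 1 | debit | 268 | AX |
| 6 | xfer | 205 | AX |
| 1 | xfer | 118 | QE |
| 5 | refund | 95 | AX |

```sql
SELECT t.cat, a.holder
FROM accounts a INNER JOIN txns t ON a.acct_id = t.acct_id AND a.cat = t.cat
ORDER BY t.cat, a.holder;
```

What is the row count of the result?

2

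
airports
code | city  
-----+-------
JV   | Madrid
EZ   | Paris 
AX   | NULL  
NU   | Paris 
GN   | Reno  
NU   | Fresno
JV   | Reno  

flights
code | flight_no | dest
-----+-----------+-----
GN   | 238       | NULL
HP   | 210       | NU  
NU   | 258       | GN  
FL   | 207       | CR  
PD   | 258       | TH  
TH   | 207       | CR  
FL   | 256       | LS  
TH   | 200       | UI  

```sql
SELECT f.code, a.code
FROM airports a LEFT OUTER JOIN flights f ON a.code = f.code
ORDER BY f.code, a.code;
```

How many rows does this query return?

7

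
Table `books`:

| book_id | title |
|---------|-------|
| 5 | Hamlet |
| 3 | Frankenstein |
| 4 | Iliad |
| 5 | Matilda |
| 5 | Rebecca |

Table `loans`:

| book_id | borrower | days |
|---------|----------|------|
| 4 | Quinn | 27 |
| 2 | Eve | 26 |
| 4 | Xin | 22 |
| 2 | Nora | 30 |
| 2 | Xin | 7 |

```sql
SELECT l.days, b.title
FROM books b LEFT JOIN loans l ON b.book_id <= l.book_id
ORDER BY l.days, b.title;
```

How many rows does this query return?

LEFT JOIN keeps every row from `books`; unmatched rows get NULL for `loans`'s columns.
Matching on b.book_id <= l.book_id.
- b row (book_id=5): no match → kept, l columns NULL.
- b row (book_id=3): matches 2 l row(s) → 2 output row(s).
- b row (book_id=4): matches 2 l row(s) → 2 output row(s).
- b row (book_id=5): no match → kept, l columns NULL.
- b row (book_id=5): no match → kept, l columns NULL.
Total: 4 matched + 3 padded = 7 rows.

7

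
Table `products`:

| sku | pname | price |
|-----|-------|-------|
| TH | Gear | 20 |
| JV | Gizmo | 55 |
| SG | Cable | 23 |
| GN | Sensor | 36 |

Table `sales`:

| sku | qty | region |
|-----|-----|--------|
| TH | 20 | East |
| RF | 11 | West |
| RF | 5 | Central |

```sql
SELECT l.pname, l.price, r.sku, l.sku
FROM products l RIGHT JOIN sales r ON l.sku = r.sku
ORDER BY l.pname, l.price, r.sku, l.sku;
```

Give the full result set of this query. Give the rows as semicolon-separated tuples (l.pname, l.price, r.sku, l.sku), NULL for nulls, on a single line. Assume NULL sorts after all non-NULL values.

(Gear, 20, TH, TH); (NULL, NULL, RF, NULL); (NULL, NULL, RF, NULL)

RIGHT JOIN keeps every row from `sales`; unmatched rows get NULL for `products`'s columns.
Matching on l.sku = r.sku.
Matched pairs: 1; unmatched r rows kept: 2.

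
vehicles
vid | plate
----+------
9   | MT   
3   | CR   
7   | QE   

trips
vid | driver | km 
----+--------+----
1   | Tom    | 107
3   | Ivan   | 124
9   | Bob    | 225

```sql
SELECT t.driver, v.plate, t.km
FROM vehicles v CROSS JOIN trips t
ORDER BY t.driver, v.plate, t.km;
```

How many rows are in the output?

CROSS JOIN pairs every row of `vehicles` with every row of `trips`: 3 × 3 = 9 rows.

9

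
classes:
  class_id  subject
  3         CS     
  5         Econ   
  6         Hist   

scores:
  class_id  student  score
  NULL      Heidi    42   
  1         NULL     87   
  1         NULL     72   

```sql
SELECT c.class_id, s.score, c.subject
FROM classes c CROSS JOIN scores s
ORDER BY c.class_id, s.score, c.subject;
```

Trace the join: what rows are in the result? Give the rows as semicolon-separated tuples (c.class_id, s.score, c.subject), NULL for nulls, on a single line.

(3, 42, CS); (3, 72, CS); (3, 87, CS); (5, 42, Econ); (5, 72, Econ); (5, 87, Econ); (6, 42, Hist); (6, 72, Hist); (6, 87, Hist)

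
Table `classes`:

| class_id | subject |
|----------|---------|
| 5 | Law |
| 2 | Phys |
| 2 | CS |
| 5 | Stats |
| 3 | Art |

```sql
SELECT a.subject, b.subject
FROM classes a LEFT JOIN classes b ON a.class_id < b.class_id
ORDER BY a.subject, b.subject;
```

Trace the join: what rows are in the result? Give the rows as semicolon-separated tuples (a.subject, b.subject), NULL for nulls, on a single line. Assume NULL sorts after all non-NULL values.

(Art, Law); (Art, Stats); (CS, Art); (CS, Law); (CS, Stats); (Law, NULL); (Phys, Art); (Phys, Law); (Phys, Stats); (Stats, NULL)

LEFT JOIN keeps every row from `classes a`; unmatched rows get NULL for `classes b`'s columns.
Matching on a.class_id < b.class_id.
Matched pairs: 8; unmatched a rows kept: 2.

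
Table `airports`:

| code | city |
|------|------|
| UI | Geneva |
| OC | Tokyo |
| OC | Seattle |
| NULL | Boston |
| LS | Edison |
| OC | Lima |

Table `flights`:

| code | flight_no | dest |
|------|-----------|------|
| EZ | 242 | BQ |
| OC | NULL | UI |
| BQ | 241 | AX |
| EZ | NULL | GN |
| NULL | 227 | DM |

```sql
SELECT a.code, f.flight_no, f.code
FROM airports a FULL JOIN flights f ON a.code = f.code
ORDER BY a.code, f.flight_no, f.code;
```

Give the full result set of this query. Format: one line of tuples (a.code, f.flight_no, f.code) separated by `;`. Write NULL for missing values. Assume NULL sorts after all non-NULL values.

FULL OUTER JOIN keeps every row from both sides; unmatched rows get NULL for the other side's columns.
Matching on a.code = f.code. A NULL in a compared column never satisfies the condition.
- code=UI: no f row matches, row kept with f columns NULL.
- code=OC: 1 matching f row(s), so 1 row(s) emitted.
- code=OC: 1 matching f row(s), so 1 row(s) emitted.
- code=NULL: no f row matches, row kept with f columns NULL.
- code=LS: no f row matches, row kept with f columns NULL.
- code=OC: 1 matching f row(s), so 1 row(s) emitted.
- 4 f row(s) had no a match → kept, a columns NULL.
After projecting and ordering:
a.code | f.flight_no | f.code
LS | NULL | NULL
OC | NULL | OC
OC | NULL | OC
OC | NULL | OC
UI | NULL | NULL
NULL | 227 | NULL
NULL | 241 | BQ
NULL | 242 | EZ
NULL | NULL | EZ
NULL | NULL | NULL

(LS, NULL, NULL); (OC, NULL, OC); (OC, NULL, OC); (OC, NULL, OC); (UI, NULL, NULL); (NULL, 227, NULL); (NULL, 241, BQ); (NULL, 242, EZ); (NULL, NULL, EZ); (NULL, NULL, NULL)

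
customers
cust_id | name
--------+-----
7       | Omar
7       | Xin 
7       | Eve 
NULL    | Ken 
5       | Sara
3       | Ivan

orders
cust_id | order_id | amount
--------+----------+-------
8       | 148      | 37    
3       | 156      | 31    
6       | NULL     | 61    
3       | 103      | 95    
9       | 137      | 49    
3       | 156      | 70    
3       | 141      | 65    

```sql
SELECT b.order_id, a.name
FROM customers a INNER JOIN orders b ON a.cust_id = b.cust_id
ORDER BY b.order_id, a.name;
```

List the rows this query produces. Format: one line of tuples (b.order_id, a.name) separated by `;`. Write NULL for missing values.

(103, Ivan); (141, Ivan); (156, Ivan); (156, Ivan)

INNER JOIN keeps only pairs where the ON condition holds.
Matching on a.cust_id = b.cust_id. A NULL in a compared column never satisfies the condition.
Matched pairs: 4.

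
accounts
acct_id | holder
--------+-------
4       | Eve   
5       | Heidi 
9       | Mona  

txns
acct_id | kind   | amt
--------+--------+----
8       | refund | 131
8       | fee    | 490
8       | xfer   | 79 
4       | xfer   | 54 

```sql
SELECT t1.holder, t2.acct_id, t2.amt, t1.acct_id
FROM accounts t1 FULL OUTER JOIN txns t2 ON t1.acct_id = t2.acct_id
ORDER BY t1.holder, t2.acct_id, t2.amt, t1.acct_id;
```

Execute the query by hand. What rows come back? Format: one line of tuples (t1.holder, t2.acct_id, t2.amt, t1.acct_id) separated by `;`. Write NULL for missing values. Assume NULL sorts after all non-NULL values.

FULL OUTER JOIN keeps every row from both sides; unmatched rows get NULL for the other side's columns.
Matching on t1.acct_id = t2.acct_id.
- t1 row (acct_id=4): matches 1 t2 row(s) → 1 output row(s).
- t1 row (acct_id=5): no match → kept, t2 columns NULL.
- t1 row (acct_id=9): no match → kept, t2 columns NULL.
- plus 3 unmatched t2 row(s), each kept with NULL t1 columns.
After projecting and ordering:
t1.holder | t2.acct_id | t2.amt | t1.acct_id
Eve | 4 | 54 | 4
Heidi | NULL | NULL | 5
Mona | NULL | NULL | 9
NULL | 8 | 79 | NULL
NULL | 8 | 131 | NULL
NULL | 8 | 490 | NULL

(Eve, 4, 54, 4); (Heidi, NULL, NULL, 5); (Mona, NULL, NULL, 9); (NULL, 8, 79, NULL); (NULL, 8, 131, NULL); (NULL, 8, 490, NULL)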